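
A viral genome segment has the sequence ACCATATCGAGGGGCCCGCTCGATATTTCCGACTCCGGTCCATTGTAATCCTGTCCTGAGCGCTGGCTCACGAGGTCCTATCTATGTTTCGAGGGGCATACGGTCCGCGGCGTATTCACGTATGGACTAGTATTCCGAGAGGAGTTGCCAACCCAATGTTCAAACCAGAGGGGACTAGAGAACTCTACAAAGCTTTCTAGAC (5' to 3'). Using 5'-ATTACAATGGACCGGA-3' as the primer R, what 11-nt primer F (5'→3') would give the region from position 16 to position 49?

The reverse primer's reverse complement TCCGGTCCATTGTAAT matches the template at positions 34–49; the product starts at position 16.
The forward primer is identical to the top strand over positions 16–26: CCGCTCGATAT.

5'-CCGCTCGATAT-3'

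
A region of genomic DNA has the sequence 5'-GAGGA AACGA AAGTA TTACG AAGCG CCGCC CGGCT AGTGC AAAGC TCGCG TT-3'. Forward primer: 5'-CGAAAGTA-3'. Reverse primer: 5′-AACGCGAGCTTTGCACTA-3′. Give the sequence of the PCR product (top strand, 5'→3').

5'-CGAAAGTATTACGAAGCGCCGCCCGGCTAGTGCAAAGCTCGCGTT-3'

Forward primer CGAAAGTA is found on the top strand at positions 8–15.
Reverse complement of the reverse primer: TAGTGCAAAGCTCGCGTT. This occurs on the top strand at positions 35–52.
The product is the template from position 8 through 52 (45 bp).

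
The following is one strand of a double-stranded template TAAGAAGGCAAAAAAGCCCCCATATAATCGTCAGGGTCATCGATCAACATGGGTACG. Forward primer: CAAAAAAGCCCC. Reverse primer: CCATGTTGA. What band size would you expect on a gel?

The forward primer matches the template at positions 9–20.
Taking the reverse complement of CCATGTTGA gives TCAACATGG, found at positions 44–52 on the template; the primer anneals here to the top strand with its 3' end pointing upstream.
The product runs from position 9 to position 52, so its length is 52 − 9 + 1 = 44 bp.

44 bp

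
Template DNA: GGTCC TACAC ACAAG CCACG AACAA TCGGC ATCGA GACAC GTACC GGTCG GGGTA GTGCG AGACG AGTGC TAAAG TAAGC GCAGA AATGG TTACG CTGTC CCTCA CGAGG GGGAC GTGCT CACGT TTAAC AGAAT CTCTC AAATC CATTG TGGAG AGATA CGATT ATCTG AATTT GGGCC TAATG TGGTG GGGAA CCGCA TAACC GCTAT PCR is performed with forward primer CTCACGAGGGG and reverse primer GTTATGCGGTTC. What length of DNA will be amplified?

Forward primer CTCACGAGGGG is found on the top strand at positions 102–112.
The reverse primer's reverse complement is GAACCGCATAAC, which matches the template at positions 193–204.
Product length = (reverse-primer end) − (forward-primer start) + 1 = 204 − 102 + 1 = 103 bp.

103 bp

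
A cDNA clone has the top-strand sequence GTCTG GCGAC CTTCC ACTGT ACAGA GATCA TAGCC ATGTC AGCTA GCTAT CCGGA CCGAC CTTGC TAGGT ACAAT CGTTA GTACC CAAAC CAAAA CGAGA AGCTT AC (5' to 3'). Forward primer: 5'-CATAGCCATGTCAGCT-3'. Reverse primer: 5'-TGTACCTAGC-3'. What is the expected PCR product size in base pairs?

45 bp

Forward primer CATAGCCATGTCAGCT is found on the top strand at positions 29–44.
The reverse primer's reverse complement is GCTAGGTACA, which matches the template at positions 64–73.
Product length = (reverse-primer end) − (forward-primer start) + 1 = 73 − 29 + 1 = 45 bp.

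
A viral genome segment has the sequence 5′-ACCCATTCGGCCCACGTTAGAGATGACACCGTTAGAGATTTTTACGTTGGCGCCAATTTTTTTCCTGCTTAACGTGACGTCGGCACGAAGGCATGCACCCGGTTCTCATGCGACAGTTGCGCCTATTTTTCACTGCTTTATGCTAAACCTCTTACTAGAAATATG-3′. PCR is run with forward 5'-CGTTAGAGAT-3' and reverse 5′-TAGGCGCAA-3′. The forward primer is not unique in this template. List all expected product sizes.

111 bp, 96 bp

The forward primer CGTTAGAGAT matches the top strand at positions 15–24, 30–39.
The reverse primer's reverse complement is TTGCGCCTA, matching at positions 117–125.
Each forward site pairs with the reverse site to give a product ending at position 125: sizes 111, 96 bp.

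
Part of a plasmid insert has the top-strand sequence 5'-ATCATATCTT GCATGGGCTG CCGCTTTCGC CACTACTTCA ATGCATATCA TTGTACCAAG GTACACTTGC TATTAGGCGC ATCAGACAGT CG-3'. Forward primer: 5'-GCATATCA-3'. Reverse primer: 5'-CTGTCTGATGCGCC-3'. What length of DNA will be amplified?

47 bp

The forward primer matches the template at positions 43–50.
Taking the reverse complement of CTGTCTGATGCGCC gives GGCGCATCAGACAG, found at positions 76–89 on the template; the primer anneals here to the top strand with its 3' end pointing upstream.
The product runs from position 43 to position 89, so its length is 89 − 43 + 1 = 47 bp.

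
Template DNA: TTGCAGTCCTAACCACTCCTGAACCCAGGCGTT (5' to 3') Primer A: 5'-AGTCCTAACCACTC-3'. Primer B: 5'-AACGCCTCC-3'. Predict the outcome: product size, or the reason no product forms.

No product — primer B has no binding site in the template.

Primer B (AACGCCTCC) does not match the top strand, and its reverse complement GGAGGCGTT does not match either.
With no annealing site for primer B, no amplification occurs.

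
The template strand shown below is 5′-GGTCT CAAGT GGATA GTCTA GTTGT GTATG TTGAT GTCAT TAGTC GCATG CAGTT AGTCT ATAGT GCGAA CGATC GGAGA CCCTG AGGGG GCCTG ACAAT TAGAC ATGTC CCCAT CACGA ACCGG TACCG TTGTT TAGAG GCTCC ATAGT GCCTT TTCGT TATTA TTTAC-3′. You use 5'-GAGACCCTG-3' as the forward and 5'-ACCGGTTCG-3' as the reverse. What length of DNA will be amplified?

The forward primer matches the template at positions 77–85.
Taking the reverse complement of ACCGGTTCG gives CGAACCGGT, found at positions 118–126 on the template; the primer anneals here to the top strand with its 3' end pointing upstream.
Product length = (reverse-primer end) − (forward-primer start) + 1 = 126 − 77 + 1 = 50 bp.

50 bp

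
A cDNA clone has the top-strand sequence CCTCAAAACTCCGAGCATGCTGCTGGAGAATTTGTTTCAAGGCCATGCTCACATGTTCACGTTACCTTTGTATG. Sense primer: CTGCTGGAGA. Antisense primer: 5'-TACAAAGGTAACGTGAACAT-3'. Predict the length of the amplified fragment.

53 bp

Scanning the template, CTGCTGGAGA occurs at positions 20–29; this primer anneals to the bottom strand there with its 3' end pointing downstream.
The reverse primer's reverse complement is ATGTTCACGTTACCTTTGTA, which matches the template at positions 53–72.
Amplicon spans positions 20–72: 53 bp.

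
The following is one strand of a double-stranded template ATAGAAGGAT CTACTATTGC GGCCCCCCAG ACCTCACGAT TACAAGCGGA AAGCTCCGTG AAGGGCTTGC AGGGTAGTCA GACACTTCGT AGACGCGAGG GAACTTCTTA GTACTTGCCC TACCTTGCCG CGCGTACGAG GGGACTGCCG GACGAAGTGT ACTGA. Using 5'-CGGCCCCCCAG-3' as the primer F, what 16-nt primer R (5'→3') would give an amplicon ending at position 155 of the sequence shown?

5'-TCGTCCGGCAGTCCCC-3'

The forward primer binds at positions 20–30; the product's 3' end on the top strand is position 155.
The reverse primer anneals to the top strand over positions 140–155, i.e. to GGGGACTGCCGGACGA.
Its sequence written 5'→3' is the reverse complement: TCGTCCGGCAGTCCCC.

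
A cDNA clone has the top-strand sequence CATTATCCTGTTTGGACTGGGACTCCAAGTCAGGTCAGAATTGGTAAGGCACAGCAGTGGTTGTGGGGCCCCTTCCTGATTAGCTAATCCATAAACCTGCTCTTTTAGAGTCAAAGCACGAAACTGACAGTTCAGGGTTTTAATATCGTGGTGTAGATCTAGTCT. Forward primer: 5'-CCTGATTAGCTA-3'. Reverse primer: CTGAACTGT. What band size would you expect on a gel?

The forward primer matches the template at positions 75–86.
The reverse primer's reverse complement is ACAGTTCAG, which matches the template at positions 127–135.
The product runs from position 75 to position 135, so its length is 135 − 75 + 1 = 61 bp.

61 bp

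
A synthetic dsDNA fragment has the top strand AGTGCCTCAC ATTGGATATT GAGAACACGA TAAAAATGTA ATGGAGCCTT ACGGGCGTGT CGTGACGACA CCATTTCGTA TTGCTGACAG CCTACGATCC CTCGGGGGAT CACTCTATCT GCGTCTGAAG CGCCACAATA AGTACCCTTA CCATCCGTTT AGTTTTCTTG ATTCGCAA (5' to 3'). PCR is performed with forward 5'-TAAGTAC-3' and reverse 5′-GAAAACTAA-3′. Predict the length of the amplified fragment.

Forward primer TAAGTAC is found on the top strand at positions 139–145.
The reverse primer's reverse complement is TTAGTTTTC, which matches the template at positions 159–167.
Product length = (reverse-primer end) − (forward-primer start) + 1 = 167 − 139 + 1 = 29 bp.

29 bp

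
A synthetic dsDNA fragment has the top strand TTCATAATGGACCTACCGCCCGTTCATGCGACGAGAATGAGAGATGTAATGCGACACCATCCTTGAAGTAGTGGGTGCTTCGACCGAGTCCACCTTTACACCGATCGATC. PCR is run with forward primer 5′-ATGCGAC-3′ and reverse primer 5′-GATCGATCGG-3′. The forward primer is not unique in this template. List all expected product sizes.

The forward primer ATGCGAC matches the top strand at positions 26–32, 49–55.
The reverse primer's reverse complement is CCGATCGATC, matching at positions 101–110.
Each forward site pairs with the reverse site to give a product ending at position 110: sizes 85, 62 bp.

85 bp, 62 bp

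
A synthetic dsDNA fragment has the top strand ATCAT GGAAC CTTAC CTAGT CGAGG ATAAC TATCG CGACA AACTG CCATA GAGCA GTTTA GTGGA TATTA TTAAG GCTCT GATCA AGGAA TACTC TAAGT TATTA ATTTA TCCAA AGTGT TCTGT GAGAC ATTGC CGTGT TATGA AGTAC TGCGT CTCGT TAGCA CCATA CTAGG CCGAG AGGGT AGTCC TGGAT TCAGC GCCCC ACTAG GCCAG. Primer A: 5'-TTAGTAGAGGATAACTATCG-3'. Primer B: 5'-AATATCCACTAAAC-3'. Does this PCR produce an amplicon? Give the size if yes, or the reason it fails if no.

No product — primer A has no binding site in the template.

Primer A (TTAGTAGAGGATAACTATCG) does not match the top strand, and its reverse complement CGATAGTTATCCTCTACTAA does not match either.
With no annealing site for primer A, no amplification occurs.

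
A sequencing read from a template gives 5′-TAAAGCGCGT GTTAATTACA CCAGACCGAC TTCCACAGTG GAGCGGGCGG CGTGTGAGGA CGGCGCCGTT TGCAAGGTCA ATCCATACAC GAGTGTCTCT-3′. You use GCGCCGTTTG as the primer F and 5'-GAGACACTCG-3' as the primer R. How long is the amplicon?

37 bp

Forward primer GCGCCGTTTG is found on the top strand at positions 63–72.
Reverse complement of the reverse primer: CGAGTGTCTC. This occurs on the top strand at positions 90–99.
The product runs from position 63 to position 99, so its length is 99 − 63 + 1 = 37 bp.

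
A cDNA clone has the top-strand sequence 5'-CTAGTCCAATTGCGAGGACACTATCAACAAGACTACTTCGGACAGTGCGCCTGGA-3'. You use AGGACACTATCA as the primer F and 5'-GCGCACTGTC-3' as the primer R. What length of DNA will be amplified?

Forward primer AGGACACTATCA is found on the top strand at positions 15–26.
Reverse complement of the reverse primer: GACAGTGCGC. This occurs on the top strand at positions 41–50.
Amplicon spans positions 15–50: 36 bp.

36 bp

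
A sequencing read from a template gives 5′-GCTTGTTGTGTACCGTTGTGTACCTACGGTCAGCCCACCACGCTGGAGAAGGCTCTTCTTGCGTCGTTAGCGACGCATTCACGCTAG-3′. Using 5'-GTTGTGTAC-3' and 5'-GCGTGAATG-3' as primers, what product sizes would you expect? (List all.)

80 bp, 70 bp

The forward primer GTTGTGTAC matches the top strand at positions 5–13, 15–23.
The reverse primer's reverse complement is CATTCACGC, matching at positions 76–84.
Each forward site pairs with the reverse site to give a product ending at position 84: sizes 80, 70 bp.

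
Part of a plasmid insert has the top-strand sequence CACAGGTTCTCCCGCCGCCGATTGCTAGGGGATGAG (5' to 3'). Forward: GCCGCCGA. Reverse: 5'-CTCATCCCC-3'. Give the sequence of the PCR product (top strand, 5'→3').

5'-GCCGCCGATTGCTAGGGGATGAG-3'

Forward primer GCCGCCGA is found on the top strand at positions 14–21.
Reverse complement of the reverse primer: GGGGATGAG. This occurs on the top strand at positions 28–36.
The product is the template from position 14 through 36 (23 bp).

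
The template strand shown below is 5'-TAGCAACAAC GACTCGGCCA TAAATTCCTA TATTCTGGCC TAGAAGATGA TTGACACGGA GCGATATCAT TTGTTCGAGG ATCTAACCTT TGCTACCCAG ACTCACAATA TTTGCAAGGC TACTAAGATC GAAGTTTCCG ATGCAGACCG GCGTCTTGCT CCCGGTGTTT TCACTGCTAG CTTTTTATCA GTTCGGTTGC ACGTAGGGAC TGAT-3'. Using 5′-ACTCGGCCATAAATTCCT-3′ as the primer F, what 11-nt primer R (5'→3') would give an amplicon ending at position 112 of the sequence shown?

The forward primer binds at positions 12–29; the product's 3' end on the top strand is position 112.
The reverse primer anneals to the top strand over positions 102–112, i.e. to CTCACAATATT.
Its sequence written 5'→3' is the reverse complement: AATATTGTGAG.

5'-AATATTGTGAG-3'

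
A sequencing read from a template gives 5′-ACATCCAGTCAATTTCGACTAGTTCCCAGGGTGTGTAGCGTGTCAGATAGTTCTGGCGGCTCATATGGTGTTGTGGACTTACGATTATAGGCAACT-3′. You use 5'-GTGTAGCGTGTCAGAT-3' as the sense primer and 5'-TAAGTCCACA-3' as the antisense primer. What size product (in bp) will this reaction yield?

The forward primer matches the template at positions 33–48.
Taking the reverse complement of TAAGTCCACA gives TGTGGACTTA, found at positions 72–81 on the template; the primer anneals here to the top strand with its 3' end pointing upstream.
Amplicon spans positions 33–81: 49 bp.

49 bp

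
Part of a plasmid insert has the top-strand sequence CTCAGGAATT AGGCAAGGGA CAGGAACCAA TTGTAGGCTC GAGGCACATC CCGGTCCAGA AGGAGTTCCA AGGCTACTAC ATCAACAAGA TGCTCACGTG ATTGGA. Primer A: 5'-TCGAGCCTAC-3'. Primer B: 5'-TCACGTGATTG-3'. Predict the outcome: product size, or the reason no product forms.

No product — the primers' 3' ends point away from each other.

Primer A (TCGAGCCTAC) has reverse complement GTAGGCTCGA, which matches the top strand at positions 33–42; primer A anneals to the top strand there with its 3' end pointing upstream toward position 33.
Primer B (TCACGTGATTG) matches the top strand directly at positions 94–104; it anneals to the bottom strand with its 3' end pointing downstream toward position 104.
The 3' ends diverge (primer A extends toward position 1, primer B toward position 106), so the primers never converge on a shared product.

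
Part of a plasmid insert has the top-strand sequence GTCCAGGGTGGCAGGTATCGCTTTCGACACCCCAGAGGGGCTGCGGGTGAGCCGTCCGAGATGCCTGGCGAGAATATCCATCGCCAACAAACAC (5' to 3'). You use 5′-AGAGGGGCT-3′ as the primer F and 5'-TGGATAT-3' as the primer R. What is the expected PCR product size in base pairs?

Forward primer AGAGGGGCT is found on the top strand at positions 34–42.
Reverse complement of the reverse primer: ATATCCA. This occurs on the top strand at positions 74–80.
Amplicon spans positions 34–80: 47 bp.

47 bp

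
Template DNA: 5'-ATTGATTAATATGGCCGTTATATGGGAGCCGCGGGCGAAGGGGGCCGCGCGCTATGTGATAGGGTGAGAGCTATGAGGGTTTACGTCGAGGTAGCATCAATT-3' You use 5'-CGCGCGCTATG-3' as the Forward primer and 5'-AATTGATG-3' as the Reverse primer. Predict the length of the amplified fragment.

Scanning the template, CGCGCGCTATG occurs at positions 46–56; this primer anneals to the bottom strand there with its 3' end pointing downstream.
The reverse primer's reverse complement is CATCAATT, which matches the template at positions 95–102.
Amplicon spans positions 46–102: 57 bp.

57 bp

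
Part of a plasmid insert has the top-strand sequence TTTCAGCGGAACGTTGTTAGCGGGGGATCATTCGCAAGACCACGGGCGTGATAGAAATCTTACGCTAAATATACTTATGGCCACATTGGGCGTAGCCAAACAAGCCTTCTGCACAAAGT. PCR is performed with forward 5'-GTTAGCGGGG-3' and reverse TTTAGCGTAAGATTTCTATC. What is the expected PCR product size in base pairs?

54 bp

Scanning the template, GTTAGCGGGG occurs at positions 16–25; this primer anneals to the bottom strand there with its 3' end pointing downstream.
Reverse complement of the reverse primer: GATAGAAATCTTACGCTAAA. This occurs on the top strand at positions 50–69.
Amplicon spans positions 16–69: 54 bp.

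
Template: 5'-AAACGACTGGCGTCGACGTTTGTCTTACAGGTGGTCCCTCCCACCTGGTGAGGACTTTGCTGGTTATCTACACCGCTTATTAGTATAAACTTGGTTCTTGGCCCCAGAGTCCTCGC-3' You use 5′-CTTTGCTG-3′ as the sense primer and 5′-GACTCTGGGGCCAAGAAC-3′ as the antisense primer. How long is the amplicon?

Forward primer CTTTGCTG is found on the top strand at positions 55–62.
The reverse primer's reverse complement is GTTCTTGGCCCCAGAGTC, which matches the template at positions 94–111.
The product runs from position 55 to position 111, so its length is 111 − 55 + 1 = 57 bp.

57 bp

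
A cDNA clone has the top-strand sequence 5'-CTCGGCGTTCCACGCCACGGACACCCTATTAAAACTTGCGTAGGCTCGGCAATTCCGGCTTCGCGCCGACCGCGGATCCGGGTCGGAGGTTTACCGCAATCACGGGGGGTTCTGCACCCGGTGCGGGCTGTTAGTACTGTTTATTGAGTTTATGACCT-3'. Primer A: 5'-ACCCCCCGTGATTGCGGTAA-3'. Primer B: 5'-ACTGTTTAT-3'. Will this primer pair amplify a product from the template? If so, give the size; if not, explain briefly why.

No product — the primers' 3' ends point away from each other.

Primer A (ACCCCCCGTGATTGCGGTAA) has reverse complement TTACCGCAATCACGGGGGGT, which matches the top strand at positions 91–110; primer A anneals to the top strand there with its 3' end pointing upstream toward position 91.
Primer B (ACTGTTTAT) matches the top strand directly at positions 136–144; it anneals to the bottom strand with its 3' end pointing downstream toward position 144.
The 3' ends diverge (primer A extends toward position 1, primer B toward position 158), so the primers never converge on a shared product.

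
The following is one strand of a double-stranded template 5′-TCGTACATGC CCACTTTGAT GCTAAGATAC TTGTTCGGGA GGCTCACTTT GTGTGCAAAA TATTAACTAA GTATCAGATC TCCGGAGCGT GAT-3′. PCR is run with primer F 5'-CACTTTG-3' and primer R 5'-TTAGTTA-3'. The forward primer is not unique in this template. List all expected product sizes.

59 bp, 26 bp

The forward primer CACTTTG matches the top strand at positions 12–18, 45–51.
The reverse primer's reverse complement is TAACTAA, matching at positions 64–70.
Each forward site pairs with the reverse site to give a product ending at position 70: sizes 59, 26 bp.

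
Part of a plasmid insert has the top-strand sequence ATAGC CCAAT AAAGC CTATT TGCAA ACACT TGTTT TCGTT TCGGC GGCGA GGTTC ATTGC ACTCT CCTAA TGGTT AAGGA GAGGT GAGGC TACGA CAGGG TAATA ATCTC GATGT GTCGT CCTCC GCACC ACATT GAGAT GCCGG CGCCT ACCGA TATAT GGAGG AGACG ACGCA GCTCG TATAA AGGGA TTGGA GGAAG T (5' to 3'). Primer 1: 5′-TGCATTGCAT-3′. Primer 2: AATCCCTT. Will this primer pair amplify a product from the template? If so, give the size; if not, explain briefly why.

Primer 1 (TGCATTGCAT) does not match the top strand, and its reverse complement ATGCAATGCA does not match either.
With no annealing site for primer 1, no amplification occurs.

No product — primer 1 has no binding site in the template.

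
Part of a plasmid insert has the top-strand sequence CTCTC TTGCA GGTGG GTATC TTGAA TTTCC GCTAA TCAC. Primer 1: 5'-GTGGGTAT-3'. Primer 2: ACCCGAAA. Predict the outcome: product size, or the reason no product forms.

No product — primer 2 has no binding site in the template.

Primer 2 (ACCCGAAA) does not match the top strand, and its reverse complement TTTCGGGT does not match either.
With no annealing site for primer 2, no amplification occurs.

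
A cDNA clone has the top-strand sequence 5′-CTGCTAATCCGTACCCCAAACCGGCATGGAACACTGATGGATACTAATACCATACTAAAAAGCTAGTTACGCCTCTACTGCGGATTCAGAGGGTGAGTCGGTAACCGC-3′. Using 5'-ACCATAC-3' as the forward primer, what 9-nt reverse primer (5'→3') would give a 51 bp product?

The forward primer binds at positions 49–55, so a 51 bp product ends at position 49 + 51 − 1 = 99.
The reverse primer anneals to the top strand over positions 91–99, i.e. to GGGTGAGTC.
Its sequence written 5'→3' is the reverse complement: GACTCACCC.

5'-GACTCACCC-3'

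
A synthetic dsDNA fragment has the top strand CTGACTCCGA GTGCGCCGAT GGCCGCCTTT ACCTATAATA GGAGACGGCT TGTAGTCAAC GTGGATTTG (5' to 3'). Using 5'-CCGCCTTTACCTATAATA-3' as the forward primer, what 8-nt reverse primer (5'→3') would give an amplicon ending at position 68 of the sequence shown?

The forward primer binds at positions 23–40; the product's 3' end on the top strand is position 68.
The reverse primer anneals to the top strand over positions 61–68, i.e. to GTGGATTT.
Its sequence written 5'→3' is the reverse complement: AAATCCAC.

5'-AAATCCAC-3'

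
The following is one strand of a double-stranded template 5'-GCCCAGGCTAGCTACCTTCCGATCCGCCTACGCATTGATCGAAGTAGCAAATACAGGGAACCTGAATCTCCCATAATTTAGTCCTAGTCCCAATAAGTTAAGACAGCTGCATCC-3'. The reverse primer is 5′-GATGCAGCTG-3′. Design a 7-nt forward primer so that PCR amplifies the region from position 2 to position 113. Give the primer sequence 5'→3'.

5'-CCCAGGC-3'

The reverse primer's reverse complement CAGCTGCATC matches the template at positions 104–113; the product starts at position 2.
The forward primer is identical to the top strand over positions 2–8: CCCAGGC.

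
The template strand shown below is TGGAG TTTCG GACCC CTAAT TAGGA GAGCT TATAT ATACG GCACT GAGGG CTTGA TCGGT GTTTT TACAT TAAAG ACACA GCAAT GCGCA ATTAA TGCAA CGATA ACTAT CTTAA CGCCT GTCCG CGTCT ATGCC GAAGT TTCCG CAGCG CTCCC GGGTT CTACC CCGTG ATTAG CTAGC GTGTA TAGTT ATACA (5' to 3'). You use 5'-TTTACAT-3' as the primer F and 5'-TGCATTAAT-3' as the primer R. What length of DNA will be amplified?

The forward primer matches the template at positions 64–70.
Reverse complement of the reverse primer: ATTAATGCA. This occurs on the top strand at positions 91–99.
Amplicon spans positions 64–99: 36 bp.

36 bp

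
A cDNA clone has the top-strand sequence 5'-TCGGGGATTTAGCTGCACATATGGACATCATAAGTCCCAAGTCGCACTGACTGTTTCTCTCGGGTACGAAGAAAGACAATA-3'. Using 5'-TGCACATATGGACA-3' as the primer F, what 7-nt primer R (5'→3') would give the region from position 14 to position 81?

5'-TATTGTC-3'

The product's 3' end on the top strand is position 81.
The reverse primer anneals to the top strand over positions 75–81, i.e. to GACAATA.
Its sequence written 5'→3' is the reverse complement: TATTGTC.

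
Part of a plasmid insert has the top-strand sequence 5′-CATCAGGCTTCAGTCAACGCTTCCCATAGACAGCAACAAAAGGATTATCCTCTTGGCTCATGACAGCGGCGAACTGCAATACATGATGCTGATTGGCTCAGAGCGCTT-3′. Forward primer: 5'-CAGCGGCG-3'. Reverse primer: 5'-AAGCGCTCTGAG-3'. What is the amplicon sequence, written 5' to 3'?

Forward primer CAGCGGCG is found on the top strand at positions 64–71.
Reverse complement of the reverse primer: CTCAGAGCGCTT. This occurs on the top strand at positions 97–108.
The product is the template from position 64 through 108 (45 bp).

5'-CAGCGGCGAACTGCAATACATGATGCTGATTGGCTCAGAGCGCTT-3'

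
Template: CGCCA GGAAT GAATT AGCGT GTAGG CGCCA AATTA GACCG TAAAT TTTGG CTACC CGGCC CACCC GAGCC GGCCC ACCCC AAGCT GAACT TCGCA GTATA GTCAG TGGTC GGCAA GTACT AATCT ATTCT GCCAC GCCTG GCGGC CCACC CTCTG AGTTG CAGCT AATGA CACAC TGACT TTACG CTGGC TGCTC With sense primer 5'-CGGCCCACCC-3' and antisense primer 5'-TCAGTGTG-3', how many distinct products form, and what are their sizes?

The forward primer CGGCCCACCC matches the top strand at positions 56–65, 70–79, 142–151.
The reverse primer's reverse complement is CACACTGA, matching at positions 171–178.
Each forward site pairs with the reverse site to give a product ending at position 178: sizes 123, 109, 37 bp.

Three products: 123 bp, 109 bp, 37 bp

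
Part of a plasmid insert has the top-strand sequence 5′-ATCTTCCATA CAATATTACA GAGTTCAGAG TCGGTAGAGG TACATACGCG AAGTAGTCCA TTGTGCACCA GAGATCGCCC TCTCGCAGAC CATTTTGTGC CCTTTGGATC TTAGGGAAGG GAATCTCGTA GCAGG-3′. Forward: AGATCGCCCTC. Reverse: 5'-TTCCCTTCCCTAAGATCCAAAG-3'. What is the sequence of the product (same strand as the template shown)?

Scanning the template, AGATCGCCCTC occurs at positions 72–82; this primer anneals to the bottom strand there with its 3' end pointing downstream.
Taking the reverse complement of TTCCCTTCCCTAAGATCCAAAG gives CTTTGGATCTTAGGGAAGGGAA, found at positions 102–123 on the template; the primer anneals here to the top strand with its 3' end pointing upstream.
The product is the template from position 72 through 123 (52 bp).

5'-AGATCGCCCTCTCGCAGACCATTTTGTGCCCTTTGGATCTTAGGGAAGGGAA-3'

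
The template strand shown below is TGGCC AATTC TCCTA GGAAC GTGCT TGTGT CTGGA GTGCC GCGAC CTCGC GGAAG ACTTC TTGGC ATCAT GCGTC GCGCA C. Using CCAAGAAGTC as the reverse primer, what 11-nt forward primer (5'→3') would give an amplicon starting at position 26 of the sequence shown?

The reverse primer's reverse complement GACTTCTTGG matches the template at positions 55–64; the product starts at position 26.
The forward primer is identical to the top strand over positions 26–36: TGTGTCTGGAG.

5'-TGTGTCTGGAG-3'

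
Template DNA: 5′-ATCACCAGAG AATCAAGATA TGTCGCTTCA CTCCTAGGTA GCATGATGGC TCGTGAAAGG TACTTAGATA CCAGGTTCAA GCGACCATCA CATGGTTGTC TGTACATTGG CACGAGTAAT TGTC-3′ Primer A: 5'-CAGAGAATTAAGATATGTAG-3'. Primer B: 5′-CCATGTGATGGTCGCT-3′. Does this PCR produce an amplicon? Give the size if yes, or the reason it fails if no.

No product — primer A has no binding site in the template.

Primer A (CAGAGAATTAAGATATGTAG) does not match the top strand, and its reverse complement CTACATATCTTAATTCTCTG does not match either.
With no annealing site for primer A, no amplification occurs.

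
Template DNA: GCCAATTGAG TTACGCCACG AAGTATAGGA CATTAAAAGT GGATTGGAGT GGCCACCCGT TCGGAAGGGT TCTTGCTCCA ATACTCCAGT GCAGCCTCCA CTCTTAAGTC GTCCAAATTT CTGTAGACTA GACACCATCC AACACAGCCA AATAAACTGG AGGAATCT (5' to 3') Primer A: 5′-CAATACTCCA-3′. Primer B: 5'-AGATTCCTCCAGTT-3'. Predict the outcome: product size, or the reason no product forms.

Yes — a 90 bp product.

Primer A (CAATACTCCA) matches the top strand at positions 79–88; it acts as a forward primer.
Primer B's reverse complement is AACTGGAGGAATCT, matching the top strand at positions 155–168; it acts as a reverse primer.
The 3' ends face each other across positions 79–168, giving a 90 bp product.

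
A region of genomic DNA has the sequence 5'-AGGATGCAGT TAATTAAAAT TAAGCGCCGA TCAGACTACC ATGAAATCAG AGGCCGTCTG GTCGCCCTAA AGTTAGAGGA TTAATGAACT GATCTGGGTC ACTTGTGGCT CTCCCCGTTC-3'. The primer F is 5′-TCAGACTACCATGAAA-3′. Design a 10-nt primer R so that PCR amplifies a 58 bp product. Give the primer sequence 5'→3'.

The forward primer binds at positions 31–46, so a 58 bp product ends at position 31 + 58 − 1 = 88.
The reverse primer anneals to the top strand over positions 79–88, i.e. to GATTAATGAA.
Its sequence written 5'→3' is the reverse complement: TTCATTAATC.

5'-TTCATTAATC-3'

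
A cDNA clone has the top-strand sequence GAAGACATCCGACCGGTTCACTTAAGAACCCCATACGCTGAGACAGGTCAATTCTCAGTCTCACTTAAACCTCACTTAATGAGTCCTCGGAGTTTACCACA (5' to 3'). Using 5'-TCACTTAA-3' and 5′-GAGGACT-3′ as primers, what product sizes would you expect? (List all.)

The forward primer TCACTTAA matches the top strand at positions 18–25, 61–68, 72–79.
The reverse primer's reverse complement is AGTCCTC, matching at positions 82–88.
Each forward site pairs with the reverse site to give a product ending at position 88: sizes 71, 28, 17 bp.

71 bp, 28 bp, 17 bp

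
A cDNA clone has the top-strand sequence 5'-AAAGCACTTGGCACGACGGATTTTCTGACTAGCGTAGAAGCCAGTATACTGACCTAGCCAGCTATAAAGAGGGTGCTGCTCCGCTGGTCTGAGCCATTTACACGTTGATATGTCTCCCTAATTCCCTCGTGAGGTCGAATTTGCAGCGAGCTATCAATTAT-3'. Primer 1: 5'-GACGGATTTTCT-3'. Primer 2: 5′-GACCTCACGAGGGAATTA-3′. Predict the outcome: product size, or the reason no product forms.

Primer 1 (GACGGATTTTCT) matches the top strand at positions 15–26; it acts as a forward primer.
Primer 2's reverse complement is TAATTCCCTCGTGAGGTC, matching the top strand at positions 119–136; it acts as a reverse primer.
The 3' ends face each other across positions 15–136, giving a 122 bp product.

Yes — a 122 bp product.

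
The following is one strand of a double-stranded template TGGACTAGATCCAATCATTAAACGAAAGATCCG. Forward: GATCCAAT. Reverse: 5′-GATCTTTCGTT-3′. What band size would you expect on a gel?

24 bp

Scanning the template, GATCCAAT occurs at positions 8–15; this primer anneals to the bottom strand there with its 3' end pointing downstream.
Taking the reverse complement of GATCTTTCGTT gives AACGAAAGATC, found at positions 21–31 on the template; the primer anneals here to the top strand with its 3' end pointing upstream.
Product length = (reverse-primer end) − (forward-primer start) + 1 = 31 − 8 + 1 = 24 bp.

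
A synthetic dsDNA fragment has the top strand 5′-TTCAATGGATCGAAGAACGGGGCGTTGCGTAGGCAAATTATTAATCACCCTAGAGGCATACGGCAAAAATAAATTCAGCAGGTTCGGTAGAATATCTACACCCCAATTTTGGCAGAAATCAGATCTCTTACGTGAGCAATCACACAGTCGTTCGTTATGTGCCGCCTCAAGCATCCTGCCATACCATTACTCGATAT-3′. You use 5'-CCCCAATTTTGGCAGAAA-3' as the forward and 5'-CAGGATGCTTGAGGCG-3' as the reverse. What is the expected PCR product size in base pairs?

Scanning the template, CCCCAATTTTGGCAGAAA occurs at positions 101–118; this primer anneals to the bottom strand there with its 3' end pointing downstream.
Reverse complement of the reverse primer: CGCCTCAAGCATCCTG. This occurs on the top strand at positions 163–178.
Product length = (reverse-primer end) − (forward-primer start) + 1 = 178 − 101 + 1 = 78 bp.

78 bp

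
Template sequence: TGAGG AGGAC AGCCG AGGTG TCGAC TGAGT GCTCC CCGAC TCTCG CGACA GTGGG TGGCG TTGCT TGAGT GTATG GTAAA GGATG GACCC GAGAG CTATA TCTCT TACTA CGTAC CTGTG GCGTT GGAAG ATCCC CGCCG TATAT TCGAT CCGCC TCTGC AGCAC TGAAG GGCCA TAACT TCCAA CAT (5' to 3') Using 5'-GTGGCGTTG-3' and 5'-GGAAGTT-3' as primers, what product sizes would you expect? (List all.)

129 bp, 66 bp

The forward primer GTGGCGTTG matches the top strand at positions 55–63, 118–126.
The reverse primer's reverse complement is AACTTCC, matching at positions 177–183.
Each forward site pairs with the reverse site to give a product ending at position 183: sizes 129, 66 bp.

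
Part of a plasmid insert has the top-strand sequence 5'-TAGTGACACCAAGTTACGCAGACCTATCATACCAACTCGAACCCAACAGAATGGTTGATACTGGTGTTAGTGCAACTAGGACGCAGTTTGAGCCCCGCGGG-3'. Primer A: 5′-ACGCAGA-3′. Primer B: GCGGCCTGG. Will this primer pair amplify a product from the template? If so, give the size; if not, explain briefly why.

No product — primer B has no binding site in the template.

Primer B (GCGGCCTGG) does not match the top strand, and its reverse complement CCAGGCCGC does not match either.
With no annealing site for primer B, no amplification occurs.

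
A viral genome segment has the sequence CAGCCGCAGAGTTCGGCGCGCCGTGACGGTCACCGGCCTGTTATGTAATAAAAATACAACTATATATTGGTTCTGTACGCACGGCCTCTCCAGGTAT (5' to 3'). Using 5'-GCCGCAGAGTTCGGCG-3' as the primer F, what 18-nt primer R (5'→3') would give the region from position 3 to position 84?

The product's 3' end on the top strand is position 84.
The reverse primer anneals to the top strand over positions 67–84, i.e. to TTGGTTCTGTACGCACGG.
Its sequence written 5'→3' is the reverse complement: CCGTGCGTACAGAACCAA.

5'-CCGTGCGTACAGAACCAA-3'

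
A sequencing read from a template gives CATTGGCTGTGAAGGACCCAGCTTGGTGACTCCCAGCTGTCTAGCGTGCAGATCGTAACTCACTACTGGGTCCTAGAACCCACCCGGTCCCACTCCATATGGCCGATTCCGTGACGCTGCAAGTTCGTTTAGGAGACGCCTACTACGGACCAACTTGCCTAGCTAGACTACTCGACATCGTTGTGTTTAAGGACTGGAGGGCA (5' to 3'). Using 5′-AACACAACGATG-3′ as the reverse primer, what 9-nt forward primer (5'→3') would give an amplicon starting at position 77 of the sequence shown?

5'-AACCCACCC-3'

The reverse primer's reverse complement CATCGTTGTGTT matches the template at positions 176–187; the product starts at position 77.
The forward primer is identical to the top strand over positions 77–85: AACCCACCC.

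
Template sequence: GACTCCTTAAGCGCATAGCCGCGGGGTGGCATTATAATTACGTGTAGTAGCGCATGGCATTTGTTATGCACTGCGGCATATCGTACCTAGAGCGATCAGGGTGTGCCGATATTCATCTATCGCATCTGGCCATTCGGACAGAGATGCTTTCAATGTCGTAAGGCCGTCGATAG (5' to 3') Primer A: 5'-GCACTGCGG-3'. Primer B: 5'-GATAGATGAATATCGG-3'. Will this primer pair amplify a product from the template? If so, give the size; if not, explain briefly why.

Yes — a 54 bp product.

Primer A (GCACTGCGG) matches the top strand at positions 68–76; it acts as a forward primer.
Primer B's reverse complement is CCGATATTCATCTATC, matching the top strand at positions 106–121; it acts as a reverse primer.
The 3' ends face each other across positions 68–121, giving a 54 bp product.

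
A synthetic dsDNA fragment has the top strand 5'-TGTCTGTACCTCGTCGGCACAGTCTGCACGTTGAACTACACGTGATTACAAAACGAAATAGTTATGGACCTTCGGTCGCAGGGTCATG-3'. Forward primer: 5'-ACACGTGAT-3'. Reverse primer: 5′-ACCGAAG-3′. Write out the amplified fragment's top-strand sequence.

Forward primer ACACGTGAT is found on the top strand at positions 38–46.
The reverse primer's reverse complement is CTTCGGT, which matches the template at positions 70–76.
The product is the template from position 38 through 76 (39 bp).

5'-ACACGTGATTACAAAACGAAATAGTTATGGACCTTCGGT-3'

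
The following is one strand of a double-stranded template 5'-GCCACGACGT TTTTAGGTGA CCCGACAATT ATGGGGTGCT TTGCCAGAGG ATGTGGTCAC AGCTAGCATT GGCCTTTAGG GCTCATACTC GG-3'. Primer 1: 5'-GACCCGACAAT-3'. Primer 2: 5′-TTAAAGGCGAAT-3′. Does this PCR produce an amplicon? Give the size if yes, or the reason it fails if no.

Primer 2 (TTAAAGGCGAAT) does not match the top strand, and its reverse complement ATTCGCCTTTAA does not match either.
With no annealing site for primer 2, no amplification occurs.

No product — primer 2 has no binding site in the template.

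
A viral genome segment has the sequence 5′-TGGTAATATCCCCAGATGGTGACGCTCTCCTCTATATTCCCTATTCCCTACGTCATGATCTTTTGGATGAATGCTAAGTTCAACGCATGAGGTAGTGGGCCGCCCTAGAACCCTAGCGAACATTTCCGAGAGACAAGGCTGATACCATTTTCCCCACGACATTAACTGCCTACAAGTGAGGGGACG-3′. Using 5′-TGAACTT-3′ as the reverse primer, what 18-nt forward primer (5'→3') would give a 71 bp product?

5'-CCAGATGGTGACGCTCTC-3'

The reverse primer's reverse complement AAGTTCA matches the template at positions 76–82, so the product ends at position 82.
A 71 bp product then starts at position 82 − 71 + 1 = 12.
The forward primer is identical to the top strand there: CCAGATGGTGACGCTCTC.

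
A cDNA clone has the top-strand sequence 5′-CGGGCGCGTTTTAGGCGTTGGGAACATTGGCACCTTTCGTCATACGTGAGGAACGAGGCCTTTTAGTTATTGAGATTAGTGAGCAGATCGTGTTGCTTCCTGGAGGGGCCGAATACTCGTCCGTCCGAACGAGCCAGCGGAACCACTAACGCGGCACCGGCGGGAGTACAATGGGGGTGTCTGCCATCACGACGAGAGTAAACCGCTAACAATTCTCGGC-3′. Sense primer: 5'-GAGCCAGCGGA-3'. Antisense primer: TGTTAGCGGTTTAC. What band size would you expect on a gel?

Forward primer GAGCCAGCGGA is found on the top strand at positions 131–141.
Taking the reverse complement of TGTTAGCGGTTTAC gives GTAAACCGCTAACA, found at positions 198–211 on the template; the primer anneals here to the top strand with its 3' end pointing upstream.
The product runs from position 131 to position 211, so its length is 211 − 131 + 1 = 81 bp.

81 bp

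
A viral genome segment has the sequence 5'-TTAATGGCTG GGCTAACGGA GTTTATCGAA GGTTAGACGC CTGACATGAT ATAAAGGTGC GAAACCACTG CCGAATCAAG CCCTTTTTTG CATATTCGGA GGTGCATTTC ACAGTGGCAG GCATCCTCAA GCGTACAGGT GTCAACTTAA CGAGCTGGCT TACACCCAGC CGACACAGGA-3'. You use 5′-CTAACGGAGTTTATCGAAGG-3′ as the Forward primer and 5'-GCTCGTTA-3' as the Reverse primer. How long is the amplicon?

Scanning the template, CTAACGGAGTTTATCGAAGG occurs at positions 13–32; this primer anneals to the bottom strand there with its 3' end pointing downstream.
Reverse complement of the reverse primer: TAACGAGC. This occurs on the top strand at positions 148–155.
Amplicon spans positions 13–155: 143 bp.

143 bp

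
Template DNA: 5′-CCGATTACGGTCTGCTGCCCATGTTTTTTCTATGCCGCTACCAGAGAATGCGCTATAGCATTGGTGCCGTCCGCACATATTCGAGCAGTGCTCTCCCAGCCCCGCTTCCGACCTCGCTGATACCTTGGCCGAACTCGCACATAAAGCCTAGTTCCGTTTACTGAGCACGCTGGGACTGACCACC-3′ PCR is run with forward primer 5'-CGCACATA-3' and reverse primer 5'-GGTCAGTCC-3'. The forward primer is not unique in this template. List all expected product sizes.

The forward primer CGCACATA matches the top strand at positions 72–79, 136–143.
The reverse primer's reverse complement is GGACTGACC, matching at positions 173–181.
Each forward site pairs with the reverse site to give a product ending at position 181: sizes 110, 46 bp.

110 bp, 46 bp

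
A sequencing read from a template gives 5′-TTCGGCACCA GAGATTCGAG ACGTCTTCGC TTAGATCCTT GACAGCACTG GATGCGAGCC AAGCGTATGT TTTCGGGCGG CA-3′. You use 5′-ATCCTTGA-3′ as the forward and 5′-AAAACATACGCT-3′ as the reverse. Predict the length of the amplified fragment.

Forward primer ATCCTTGA is found on the top strand at positions 35–42.
Taking the reverse complement of AAAACATACGCT gives AGCGTATGTTTT, found at positions 62–73 on the template; the primer anneals here to the top strand with its 3' end pointing upstream.
The product runs from position 35 to position 73, so its length is 73 − 35 + 1 = 39 bp.

39 bp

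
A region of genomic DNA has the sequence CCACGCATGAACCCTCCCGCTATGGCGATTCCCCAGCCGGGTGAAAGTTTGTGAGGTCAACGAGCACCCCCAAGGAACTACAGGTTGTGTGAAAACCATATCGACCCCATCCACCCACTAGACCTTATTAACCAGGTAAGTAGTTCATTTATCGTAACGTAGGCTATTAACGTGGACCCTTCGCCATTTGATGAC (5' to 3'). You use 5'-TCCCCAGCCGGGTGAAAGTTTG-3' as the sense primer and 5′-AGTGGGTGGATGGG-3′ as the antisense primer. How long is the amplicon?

The forward primer matches the template at positions 30–51.
Reverse complement of the reverse primer: CCCATCCACCCACT. This occurs on the top strand at positions 106–119.
The product runs from position 30 to position 119, so its length is 119 − 30 + 1 = 90 bp.

90 bp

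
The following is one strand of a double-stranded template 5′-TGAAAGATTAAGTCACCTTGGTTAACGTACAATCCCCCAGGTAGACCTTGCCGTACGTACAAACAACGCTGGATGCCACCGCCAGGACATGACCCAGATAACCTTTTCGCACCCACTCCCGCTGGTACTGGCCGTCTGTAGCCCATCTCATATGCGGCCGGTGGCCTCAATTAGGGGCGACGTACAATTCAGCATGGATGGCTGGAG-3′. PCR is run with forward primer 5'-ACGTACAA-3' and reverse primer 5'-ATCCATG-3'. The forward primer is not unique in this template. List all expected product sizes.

175 bp, 145 bp, 20 bp

The forward primer ACGTACAA matches the top strand at positions 25–32, 55–62, 180–187.
The reverse primer's reverse complement is CATGGAT, matching at positions 193–199.
Each forward site pairs with the reverse site to give a product ending at position 199: sizes 175, 145, 20 bp.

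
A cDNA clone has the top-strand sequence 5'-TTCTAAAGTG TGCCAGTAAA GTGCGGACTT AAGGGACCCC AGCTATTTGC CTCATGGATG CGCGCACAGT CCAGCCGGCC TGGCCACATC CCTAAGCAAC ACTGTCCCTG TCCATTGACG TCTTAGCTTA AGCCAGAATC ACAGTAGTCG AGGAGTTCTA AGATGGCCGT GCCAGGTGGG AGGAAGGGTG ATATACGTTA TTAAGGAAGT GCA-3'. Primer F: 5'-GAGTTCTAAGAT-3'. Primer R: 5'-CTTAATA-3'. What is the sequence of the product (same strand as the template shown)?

Forward primer GAGTTCTAAGAT is found on the top strand at positions 153–164.
The reverse primer's reverse complement is TATTAAG, which matches the template at positions 199–205.
The product is the template from position 153 through 205 (53 bp).

5'-GAGTTCTAAGATGGCCGTGCCAGGTGGGAGGAAGGGTGATATACGTTATTAAG-3'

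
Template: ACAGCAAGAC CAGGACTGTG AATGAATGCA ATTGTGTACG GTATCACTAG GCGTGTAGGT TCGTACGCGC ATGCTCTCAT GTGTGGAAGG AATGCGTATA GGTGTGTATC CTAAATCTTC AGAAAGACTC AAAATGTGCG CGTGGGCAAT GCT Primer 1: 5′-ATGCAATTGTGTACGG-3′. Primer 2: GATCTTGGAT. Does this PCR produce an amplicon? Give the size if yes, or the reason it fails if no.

Primer 2 (GATCTTGGAT) does not match the top strand, and its reverse complement ATCCAAGATC does not match either.
With no annealing site for primer 2, no amplification occurs.

No product — primer 2 has no binding site in the template.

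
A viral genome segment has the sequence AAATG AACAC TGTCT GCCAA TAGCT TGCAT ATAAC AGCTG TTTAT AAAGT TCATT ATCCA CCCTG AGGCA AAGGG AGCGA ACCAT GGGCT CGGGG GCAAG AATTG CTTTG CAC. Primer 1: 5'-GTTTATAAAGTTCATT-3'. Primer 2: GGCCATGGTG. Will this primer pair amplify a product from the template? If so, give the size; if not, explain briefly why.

Primer 2 (GGCCATGGTG) does not match the top strand, and its reverse complement CACCATGGCC does not match either.
With no annealing site for primer 2, no amplification occurs.

No product — primer 2 has no binding site in the template.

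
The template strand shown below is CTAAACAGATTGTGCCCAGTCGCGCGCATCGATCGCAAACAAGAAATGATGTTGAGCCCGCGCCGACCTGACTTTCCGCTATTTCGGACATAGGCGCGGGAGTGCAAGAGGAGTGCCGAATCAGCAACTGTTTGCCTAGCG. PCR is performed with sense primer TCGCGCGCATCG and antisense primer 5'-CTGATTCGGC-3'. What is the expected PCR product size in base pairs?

Scanning the template, TCGCGCGCATCG occurs at positions 20–31; this primer anneals to the bottom strand there with its 3' end pointing downstream.
Taking the reverse complement of CTGATTCGGC gives GCCGAATCAG, found at positions 115–124 on the template; the primer anneals here to the top strand with its 3' end pointing upstream.
The product runs from position 20 to position 124, so its length is 124 − 20 + 1 = 105 bp.

105 bp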